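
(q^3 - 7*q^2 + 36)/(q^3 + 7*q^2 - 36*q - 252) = (q^2 - q - 6)/(q^2 + 13*q + 42)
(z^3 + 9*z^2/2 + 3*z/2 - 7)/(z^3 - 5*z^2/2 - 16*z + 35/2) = (z + 2)/(z - 5)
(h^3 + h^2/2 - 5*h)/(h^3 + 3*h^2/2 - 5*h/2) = (h - 2)/(h - 1)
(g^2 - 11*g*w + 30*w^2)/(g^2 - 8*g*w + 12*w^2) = (-g + 5*w)/(-g + 2*w)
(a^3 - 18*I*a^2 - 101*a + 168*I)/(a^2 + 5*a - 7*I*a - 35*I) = (a^2 - 11*I*a - 24)/(a + 5)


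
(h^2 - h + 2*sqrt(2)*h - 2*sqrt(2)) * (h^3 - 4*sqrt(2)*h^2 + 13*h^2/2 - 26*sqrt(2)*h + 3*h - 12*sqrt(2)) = h^5 - 2*sqrt(2)*h^4 + 11*h^4/2 - 39*h^3/2 - 11*sqrt(2)*h^3 - 91*h^2 + 7*sqrt(2)*h^2 + 6*sqrt(2)*h + 56*h + 48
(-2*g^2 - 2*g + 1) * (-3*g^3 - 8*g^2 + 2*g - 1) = 6*g^5 + 22*g^4 + 9*g^3 - 10*g^2 + 4*g - 1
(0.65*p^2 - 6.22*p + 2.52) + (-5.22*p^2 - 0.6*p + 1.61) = -4.57*p^2 - 6.82*p + 4.13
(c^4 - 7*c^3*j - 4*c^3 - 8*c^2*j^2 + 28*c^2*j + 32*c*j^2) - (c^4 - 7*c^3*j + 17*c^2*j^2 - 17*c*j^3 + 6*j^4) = -4*c^3 - 25*c^2*j^2 + 28*c^2*j + 17*c*j^3 + 32*c*j^2 - 6*j^4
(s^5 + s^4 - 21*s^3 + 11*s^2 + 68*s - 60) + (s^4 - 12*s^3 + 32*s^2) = s^5 + 2*s^4 - 33*s^3 + 43*s^2 + 68*s - 60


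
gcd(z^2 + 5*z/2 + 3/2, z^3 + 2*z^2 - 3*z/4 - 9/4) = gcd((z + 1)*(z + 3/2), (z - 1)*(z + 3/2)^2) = z + 3/2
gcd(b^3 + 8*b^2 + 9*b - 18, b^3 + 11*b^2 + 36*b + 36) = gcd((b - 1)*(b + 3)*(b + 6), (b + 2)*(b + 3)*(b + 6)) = b^2 + 9*b + 18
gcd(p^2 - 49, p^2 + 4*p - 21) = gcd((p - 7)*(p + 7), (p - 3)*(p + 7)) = p + 7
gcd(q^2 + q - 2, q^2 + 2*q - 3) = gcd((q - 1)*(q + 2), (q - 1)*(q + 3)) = q - 1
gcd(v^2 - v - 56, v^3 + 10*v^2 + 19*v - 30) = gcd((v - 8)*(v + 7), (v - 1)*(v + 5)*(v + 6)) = 1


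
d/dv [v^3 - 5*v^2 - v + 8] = 3*v^2 - 10*v - 1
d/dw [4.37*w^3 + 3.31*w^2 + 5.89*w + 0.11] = 13.11*w^2 + 6.62*w + 5.89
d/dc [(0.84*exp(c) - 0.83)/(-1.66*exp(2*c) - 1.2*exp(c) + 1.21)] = (1.3944*exp(2*c) - 2.7556*exp(c) + 0.0204000000000001)*exp(c)/(2.7556*exp(4*c) + 3.984*exp(3*c) - 2.5772*exp(2*c) - 2.904*exp(c) + 1.4641)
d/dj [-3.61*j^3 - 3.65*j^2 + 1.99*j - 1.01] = -10.83*j^2 - 7.3*j + 1.99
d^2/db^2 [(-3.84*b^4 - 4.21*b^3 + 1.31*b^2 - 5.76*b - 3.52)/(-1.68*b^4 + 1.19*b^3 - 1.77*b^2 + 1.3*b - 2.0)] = (-5.6843418860808e-14*b^10 + 39.118464*b^9 - 90.695808*b^8 + 236.323584*b^7 - 80.876944*b^6 - 470.491428*b^5 + 609.443292*b^4 - 743.178788*b^3 + 267.887088*b^2 - 19.63392*b + 6.448)/(4.741632*b^12 - 10.075968*b^11 + 22.124088*b^10 - 33.924023*b^9 + 55.837467*b^8 - 63.891723*b^7 + 74.671773*b^6 - 69.73521*b^5 + 66.4953*b^4 - 44.089*b^3 + 31.38*b^2 - 15.6*b + 8.0)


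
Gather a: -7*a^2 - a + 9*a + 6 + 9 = -7*a^2 + 8*a + 15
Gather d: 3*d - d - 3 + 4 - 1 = 2*d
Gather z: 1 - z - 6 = -z - 5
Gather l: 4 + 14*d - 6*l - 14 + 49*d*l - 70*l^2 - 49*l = 14*d - 70*l^2 + l*(49*d - 55) - 10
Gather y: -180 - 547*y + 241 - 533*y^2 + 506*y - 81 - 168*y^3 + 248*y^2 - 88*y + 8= -168*y^3 - 285*y^2 - 129*y - 12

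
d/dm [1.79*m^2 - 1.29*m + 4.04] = 3.58*m - 1.29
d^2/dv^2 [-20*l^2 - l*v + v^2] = 2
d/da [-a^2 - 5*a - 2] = -2*a - 5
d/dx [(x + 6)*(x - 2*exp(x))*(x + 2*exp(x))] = 3*x^2 - 8*x*exp(2*x) + 12*x - 52*exp(2*x)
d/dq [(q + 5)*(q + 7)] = 2*q + 12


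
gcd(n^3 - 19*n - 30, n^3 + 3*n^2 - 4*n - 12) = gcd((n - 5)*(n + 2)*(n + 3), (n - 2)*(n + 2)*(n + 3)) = n^2 + 5*n + 6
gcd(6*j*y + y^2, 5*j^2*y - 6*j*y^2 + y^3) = y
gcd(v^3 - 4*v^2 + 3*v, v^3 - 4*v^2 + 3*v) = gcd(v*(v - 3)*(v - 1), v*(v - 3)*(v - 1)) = v^3 - 4*v^2 + 3*v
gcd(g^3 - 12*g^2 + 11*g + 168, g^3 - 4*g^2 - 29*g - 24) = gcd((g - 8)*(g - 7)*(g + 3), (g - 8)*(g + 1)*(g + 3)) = g^2 - 5*g - 24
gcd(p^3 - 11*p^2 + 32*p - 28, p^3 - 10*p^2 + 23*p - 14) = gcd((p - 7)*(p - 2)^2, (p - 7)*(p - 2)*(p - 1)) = p^2 - 9*p + 14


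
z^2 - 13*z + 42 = (z - 7)*(z - 6)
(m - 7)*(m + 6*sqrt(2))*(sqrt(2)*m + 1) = sqrt(2)*m^3 - 7*sqrt(2)*m^2 + 13*m^2 - 91*m + 6*sqrt(2)*m - 42*sqrt(2)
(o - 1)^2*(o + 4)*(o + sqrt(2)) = o^4 + sqrt(2)*o^3 + 2*o^3 - 7*o^2 + 2*sqrt(2)*o^2 - 7*sqrt(2)*o + 4*o + 4*sqrt(2)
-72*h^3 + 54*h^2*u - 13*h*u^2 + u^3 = (-6*h + u)*(-4*h + u)*(-3*h + u)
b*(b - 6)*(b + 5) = b^3 - b^2 - 30*b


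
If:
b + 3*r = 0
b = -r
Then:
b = 0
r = 0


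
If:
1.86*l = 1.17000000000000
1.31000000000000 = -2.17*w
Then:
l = 0.63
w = -0.60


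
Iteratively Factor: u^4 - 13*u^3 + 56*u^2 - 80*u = (u - 4)*(u^3 - 9*u^2 + 20*u) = u*(u - 4)*(u^2 - 9*u + 20) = u*(u - 4)^2*(u - 5)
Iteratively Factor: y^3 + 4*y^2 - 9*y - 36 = (y - 3)*(y^2 + 7*y + 12) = (y - 3)*(y + 4)*(y + 3)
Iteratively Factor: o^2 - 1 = (o + 1)*(o - 1)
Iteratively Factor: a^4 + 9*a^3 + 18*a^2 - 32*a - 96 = (a + 3)*(a^3 + 6*a^2 - 32) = (a + 3)*(a + 4)*(a^2 + 2*a - 8) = (a + 3)*(a + 4)^2*(a - 2)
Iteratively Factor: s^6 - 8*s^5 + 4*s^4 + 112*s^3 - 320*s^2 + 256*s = (s)*(s^5 - 8*s^4 + 4*s^3 + 112*s^2 - 320*s + 256) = s*(s - 2)*(s^4 - 6*s^3 - 8*s^2 + 96*s - 128) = s*(s - 2)*(s + 4)*(s^3 - 10*s^2 + 32*s - 32) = s*(s - 4)*(s - 2)*(s + 4)*(s^2 - 6*s + 8) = s*(s - 4)*(s - 2)^2*(s + 4)*(s - 4)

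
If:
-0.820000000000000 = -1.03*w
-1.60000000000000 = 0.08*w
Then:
No Solution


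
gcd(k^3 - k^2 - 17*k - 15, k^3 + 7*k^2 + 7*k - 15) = k + 3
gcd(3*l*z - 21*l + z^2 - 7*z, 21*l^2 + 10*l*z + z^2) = 3*l + z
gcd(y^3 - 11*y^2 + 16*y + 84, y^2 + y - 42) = y - 6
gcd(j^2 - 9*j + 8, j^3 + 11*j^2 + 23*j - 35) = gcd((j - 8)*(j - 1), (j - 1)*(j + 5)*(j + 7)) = j - 1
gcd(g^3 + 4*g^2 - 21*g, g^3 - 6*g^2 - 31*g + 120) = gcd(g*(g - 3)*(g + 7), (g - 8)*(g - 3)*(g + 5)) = g - 3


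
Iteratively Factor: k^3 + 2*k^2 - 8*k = (k)*(k^2 + 2*k - 8) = k*(k - 2)*(k + 4)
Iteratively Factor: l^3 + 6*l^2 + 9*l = (l)*(l^2 + 6*l + 9) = l*(l + 3)*(l + 3)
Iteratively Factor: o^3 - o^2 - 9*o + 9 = (o - 1)*(o^2 - 9) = (o - 3)*(o - 1)*(o + 3)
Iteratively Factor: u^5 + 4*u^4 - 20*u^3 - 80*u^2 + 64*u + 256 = (u + 4)*(u^4 - 20*u^2 + 64) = (u - 2)*(u + 4)*(u^3 + 2*u^2 - 16*u - 32) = (u - 2)*(u + 4)^2*(u^2 - 2*u - 8) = (u - 4)*(u - 2)*(u + 4)^2*(u + 2)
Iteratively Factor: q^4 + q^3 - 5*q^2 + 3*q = (q - 1)*(q^3 + 2*q^2 - 3*q) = (q - 1)*(q + 3)*(q^2 - q) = (q - 1)^2*(q + 3)*(q)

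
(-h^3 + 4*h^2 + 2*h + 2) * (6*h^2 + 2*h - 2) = -6*h^5 + 22*h^4 + 22*h^3 + 8*h^2 - 4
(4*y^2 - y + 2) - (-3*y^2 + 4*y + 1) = 7*y^2 - 5*y + 1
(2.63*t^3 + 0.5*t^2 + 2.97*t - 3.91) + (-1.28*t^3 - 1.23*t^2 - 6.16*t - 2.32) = 1.35*t^3 - 0.73*t^2 - 3.19*t - 6.23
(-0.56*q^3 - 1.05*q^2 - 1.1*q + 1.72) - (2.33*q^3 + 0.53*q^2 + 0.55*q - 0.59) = -2.89*q^3 - 1.58*q^2 - 1.65*q + 2.31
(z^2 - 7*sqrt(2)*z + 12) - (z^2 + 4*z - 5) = -7*sqrt(2)*z - 4*z + 17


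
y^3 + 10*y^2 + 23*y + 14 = (y + 1)*(y + 2)*(y + 7)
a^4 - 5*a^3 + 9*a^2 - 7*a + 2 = (a - 2)*(a - 1)^3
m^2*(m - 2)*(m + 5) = m^4 + 3*m^3 - 10*m^2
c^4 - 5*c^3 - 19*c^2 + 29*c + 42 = (c - 7)*(c - 2)*(c + 1)*(c + 3)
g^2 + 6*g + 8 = (g + 2)*(g + 4)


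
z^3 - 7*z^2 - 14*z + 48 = (z - 8)*(z - 2)*(z + 3)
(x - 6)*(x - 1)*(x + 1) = x^3 - 6*x^2 - x + 6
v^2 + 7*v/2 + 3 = (v + 3/2)*(v + 2)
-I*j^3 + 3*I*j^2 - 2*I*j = j*(j - 2)*(-I*j + I)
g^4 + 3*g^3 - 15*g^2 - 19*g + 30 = (g - 3)*(g - 1)*(g + 2)*(g + 5)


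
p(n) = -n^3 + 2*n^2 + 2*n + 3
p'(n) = -3*n^2 + 4*n + 2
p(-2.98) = 41.26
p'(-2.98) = -36.56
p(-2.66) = 30.65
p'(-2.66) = -29.87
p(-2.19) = 18.72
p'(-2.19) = -21.15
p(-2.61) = 29.18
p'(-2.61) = -28.88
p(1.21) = 6.58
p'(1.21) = 2.45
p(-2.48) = 25.59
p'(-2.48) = -26.37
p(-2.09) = 16.69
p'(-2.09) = -19.46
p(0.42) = 4.12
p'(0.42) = 3.15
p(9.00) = -546.00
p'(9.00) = -205.00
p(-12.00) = 1995.00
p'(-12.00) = -478.00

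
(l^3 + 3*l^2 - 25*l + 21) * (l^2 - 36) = l^5 + 3*l^4 - 61*l^3 - 87*l^2 + 900*l - 756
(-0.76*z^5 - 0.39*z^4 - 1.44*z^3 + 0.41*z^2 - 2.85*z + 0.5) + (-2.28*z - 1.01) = -0.76*z^5 - 0.39*z^4 - 1.44*z^3 + 0.41*z^2 - 5.13*z - 0.51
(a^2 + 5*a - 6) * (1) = a^2 + 5*a - 6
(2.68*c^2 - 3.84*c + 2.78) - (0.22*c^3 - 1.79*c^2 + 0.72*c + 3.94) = -0.22*c^3 + 4.47*c^2 - 4.56*c - 1.16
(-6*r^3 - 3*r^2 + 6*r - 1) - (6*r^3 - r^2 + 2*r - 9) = -12*r^3 - 2*r^2 + 4*r + 8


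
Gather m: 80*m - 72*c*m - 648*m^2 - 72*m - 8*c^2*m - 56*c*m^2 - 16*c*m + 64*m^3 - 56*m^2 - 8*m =64*m^3 + m^2*(-56*c - 704) + m*(-8*c^2 - 88*c)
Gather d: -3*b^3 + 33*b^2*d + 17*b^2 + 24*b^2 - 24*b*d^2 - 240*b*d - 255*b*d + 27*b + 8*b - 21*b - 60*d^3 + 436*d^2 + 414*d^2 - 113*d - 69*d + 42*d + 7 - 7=-3*b^3 + 41*b^2 + 14*b - 60*d^3 + d^2*(850 - 24*b) + d*(33*b^2 - 495*b - 140)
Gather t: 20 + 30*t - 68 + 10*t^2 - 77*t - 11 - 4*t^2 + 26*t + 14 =6*t^2 - 21*t - 45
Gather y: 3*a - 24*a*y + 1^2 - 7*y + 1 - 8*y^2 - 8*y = 3*a - 8*y^2 + y*(-24*a - 15) + 2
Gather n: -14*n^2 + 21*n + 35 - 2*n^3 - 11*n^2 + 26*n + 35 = -2*n^3 - 25*n^2 + 47*n + 70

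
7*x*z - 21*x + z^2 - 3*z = (7*x + z)*(z - 3)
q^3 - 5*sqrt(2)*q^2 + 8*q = q*(q - 4*sqrt(2))*(q - sqrt(2))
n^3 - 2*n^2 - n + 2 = (n - 2)*(n - 1)*(n + 1)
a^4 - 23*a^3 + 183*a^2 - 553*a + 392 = (a - 8)*(a - 7)^2*(a - 1)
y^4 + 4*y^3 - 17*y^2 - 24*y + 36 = (y - 3)*(y - 1)*(y + 2)*(y + 6)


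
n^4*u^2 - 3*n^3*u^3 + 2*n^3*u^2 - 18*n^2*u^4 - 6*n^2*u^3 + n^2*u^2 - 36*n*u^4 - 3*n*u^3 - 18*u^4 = (n - 6*u)*(n + 3*u)*(n*u + u)^2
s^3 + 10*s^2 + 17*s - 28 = (s - 1)*(s + 4)*(s + 7)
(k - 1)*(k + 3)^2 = k^3 + 5*k^2 + 3*k - 9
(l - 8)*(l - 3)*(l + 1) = l^3 - 10*l^2 + 13*l + 24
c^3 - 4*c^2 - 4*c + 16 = (c - 4)*(c - 2)*(c + 2)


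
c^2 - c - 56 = (c - 8)*(c + 7)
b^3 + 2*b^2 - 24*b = b*(b - 4)*(b + 6)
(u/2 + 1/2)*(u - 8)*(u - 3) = u^3/2 - 5*u^2 + 13*u/2 + 12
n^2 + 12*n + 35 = (n + 5)*(n + 7)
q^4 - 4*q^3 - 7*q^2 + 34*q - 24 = (q - 4)*(q - 2)*(q - 1)*(q + 3)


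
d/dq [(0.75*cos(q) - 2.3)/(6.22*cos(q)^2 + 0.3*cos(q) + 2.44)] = (4.665*cos(q)^2 - 28.612*cos(q) - 2.52)*sin(q)/(38.6884*cos(q)^4 + 3.732*cos(q)^3 + 30.4436*cos(q)^2 + 1.464*cos(q) + 5.9536)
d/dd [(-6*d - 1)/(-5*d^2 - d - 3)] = (30*d^2 + 6*d - (6*d + 1)*(10*d + 1) + 18)/(5*d^2 + d + 3)^2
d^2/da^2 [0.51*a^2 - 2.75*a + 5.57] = 1.02000000000000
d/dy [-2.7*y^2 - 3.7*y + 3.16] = -5.4*y - 3.7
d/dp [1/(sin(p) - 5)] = -cos(p)/(sin(p) - 5)^2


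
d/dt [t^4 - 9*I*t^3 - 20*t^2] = t*(4*t^2 - 27*I*t - 40)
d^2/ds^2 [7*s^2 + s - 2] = 14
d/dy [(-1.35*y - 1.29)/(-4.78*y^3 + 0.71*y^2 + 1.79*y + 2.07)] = (-12.906*y^3 - 17.5401*y^2 + 1.8318*y - 0.4854)/(22.8484*y^6 - 6.7876*y^5 - 16.6083*y^4 - 17.2474*y^3 + 6.1435*y^2 + 7.4106*y + 4.2849)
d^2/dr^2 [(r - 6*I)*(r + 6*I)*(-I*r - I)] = I*(-6*r - 2)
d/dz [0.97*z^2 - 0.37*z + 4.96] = 1.94*z - 0.37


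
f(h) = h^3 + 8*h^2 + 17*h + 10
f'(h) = 3*h^2 + 16*h + 17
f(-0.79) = 1.07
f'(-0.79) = 6.23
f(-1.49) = -0.88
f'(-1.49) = -0.18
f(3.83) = 248.64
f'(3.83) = 122.29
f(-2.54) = 2.05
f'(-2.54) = -4.29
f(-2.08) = 0.25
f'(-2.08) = -3.30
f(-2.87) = 3.47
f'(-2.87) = -4.21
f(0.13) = 12.35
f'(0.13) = 19.13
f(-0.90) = 0.45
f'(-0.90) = 5.03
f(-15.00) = -1820.00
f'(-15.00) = 452.00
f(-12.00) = -770.00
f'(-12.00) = 257.00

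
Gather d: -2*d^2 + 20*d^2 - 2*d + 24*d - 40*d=18*d^2 - 18*d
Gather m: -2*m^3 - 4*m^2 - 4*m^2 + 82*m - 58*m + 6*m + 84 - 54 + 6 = -2*m^3 - 8*m^2 + 30*m + 36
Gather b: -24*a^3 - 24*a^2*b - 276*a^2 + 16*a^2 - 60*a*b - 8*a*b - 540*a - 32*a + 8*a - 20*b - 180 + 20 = -24*a^3 - 260*a^2 - 564*a + b*(-24*a^2 - 68*a - 20) - 160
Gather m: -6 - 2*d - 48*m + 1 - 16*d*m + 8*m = -2*d + m*(-16*d - 40) - 5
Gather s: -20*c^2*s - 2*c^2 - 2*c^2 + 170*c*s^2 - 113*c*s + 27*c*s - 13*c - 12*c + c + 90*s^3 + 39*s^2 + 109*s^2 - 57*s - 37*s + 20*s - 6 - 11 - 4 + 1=-4*c^2 - 24*c + 90*s^3 + s^2*(170*c + 148) + s*(-20*c^2 - 86*c - 74) - 20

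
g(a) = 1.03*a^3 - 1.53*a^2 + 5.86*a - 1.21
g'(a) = 3.09*a^2 - 3.06*a + 5.86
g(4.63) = 95.35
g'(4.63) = 57.93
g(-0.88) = -8.25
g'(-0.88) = 10.95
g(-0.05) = -1.51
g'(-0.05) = 6.02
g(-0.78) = -7.20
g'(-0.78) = 10.13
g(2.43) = 18.77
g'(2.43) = 16.67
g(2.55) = 20.86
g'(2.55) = 18.15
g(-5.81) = -288.91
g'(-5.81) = 127.94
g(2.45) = 19.11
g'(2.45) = 16.91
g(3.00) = 30.41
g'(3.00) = 24.49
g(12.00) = 1628.63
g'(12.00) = 414.10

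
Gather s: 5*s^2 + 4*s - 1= 5*s^2 + 4*s - 1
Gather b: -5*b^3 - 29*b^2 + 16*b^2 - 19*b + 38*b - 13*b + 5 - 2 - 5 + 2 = -5*b^3 - 13*b^2 + 6*b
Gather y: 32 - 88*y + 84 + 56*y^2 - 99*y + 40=56*y^2 - 187*y + 156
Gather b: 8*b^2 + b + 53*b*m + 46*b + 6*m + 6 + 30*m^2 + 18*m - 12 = 8*b^2 + b*(53*m + 47) + 30*m^2 + 24*m - 6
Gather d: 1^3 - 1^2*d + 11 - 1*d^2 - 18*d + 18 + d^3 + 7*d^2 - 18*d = d^3 + 6*d^2 - 37*d + 30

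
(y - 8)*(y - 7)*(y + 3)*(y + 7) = y^4 - 5*y^3 - 73*y^2 + 245*y + 1176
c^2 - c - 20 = (c - 5)*(c + 4)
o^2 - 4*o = o*(o - 4)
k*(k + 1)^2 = k^3 + 2*k^2 + k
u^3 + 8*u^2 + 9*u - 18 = (u - 1)*(u + 3)*(u + 6)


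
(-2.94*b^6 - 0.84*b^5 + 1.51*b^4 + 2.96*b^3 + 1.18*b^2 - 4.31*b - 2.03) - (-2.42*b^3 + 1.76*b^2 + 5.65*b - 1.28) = -2.94*b^6 - 0.84*b^5 + 1.51*b^4 + 5.38*b^3 - 0.58*b^2 - 9.96*b - 0.75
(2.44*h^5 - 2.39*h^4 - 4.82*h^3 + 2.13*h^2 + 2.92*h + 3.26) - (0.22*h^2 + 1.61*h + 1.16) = 2.44*h^5 - 2.39*h^4 - 4.82*h^3 + 1.91*h^2 + 1.31*h + 2.1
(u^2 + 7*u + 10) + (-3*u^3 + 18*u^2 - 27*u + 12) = -3*u^3 + 19*u^2 - 20*u + 22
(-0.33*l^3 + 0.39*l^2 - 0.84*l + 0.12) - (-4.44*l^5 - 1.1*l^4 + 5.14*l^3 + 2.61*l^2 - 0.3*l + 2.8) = 4.44*l^5 + 1.1*l^4 - 5.47*l^3 - 2.22*l^2 - 0.54*l - 2.68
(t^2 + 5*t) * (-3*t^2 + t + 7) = -3*t^4 - 14*t^3 + 12*t^2 + 35*t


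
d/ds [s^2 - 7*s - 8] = 2*s - 7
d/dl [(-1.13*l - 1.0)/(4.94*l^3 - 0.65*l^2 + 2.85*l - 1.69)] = (11.1644*l^3 + 14.0855*l^2 - 1.3*l + 4.7597)/(24.4036*l^6 - 6.422*l^5 + 28.5805*l^4 - 20.4022*l^3 + 10.3195*l^2 - 9.633*l + 2.8561)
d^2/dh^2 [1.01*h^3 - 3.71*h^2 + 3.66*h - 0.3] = 6.06*h - 7.42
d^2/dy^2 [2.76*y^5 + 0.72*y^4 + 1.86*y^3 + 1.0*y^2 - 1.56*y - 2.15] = 55.2*y^3 + 8.64*y^2 + 11.16*y + 2.0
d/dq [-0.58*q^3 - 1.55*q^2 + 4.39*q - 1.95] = -1.74*q^2 - 3.1*q + 4.39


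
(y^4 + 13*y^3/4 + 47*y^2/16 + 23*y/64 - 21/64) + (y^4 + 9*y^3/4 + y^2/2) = 2*y^4 + 11*y^3/2 + 55*y^2/16 + 23*y/64 - 21/64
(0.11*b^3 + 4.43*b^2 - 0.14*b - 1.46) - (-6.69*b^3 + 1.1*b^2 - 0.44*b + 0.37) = 6.8*b^3 + 3.33*b^2 + 0.3*b - 1.83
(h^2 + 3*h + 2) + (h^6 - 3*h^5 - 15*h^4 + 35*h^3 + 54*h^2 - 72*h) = h^6 - 3*h^5 - 15*h^4 + 35*h^3 + 55*h^2 - 69*h + 2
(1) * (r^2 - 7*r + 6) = r^2 - 7*r + 6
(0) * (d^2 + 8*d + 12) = 0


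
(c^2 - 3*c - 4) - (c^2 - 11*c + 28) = 8*c - 32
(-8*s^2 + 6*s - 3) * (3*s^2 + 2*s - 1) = -24*s^4 + 2*s^3 + 11*s^2 - 12*s + 3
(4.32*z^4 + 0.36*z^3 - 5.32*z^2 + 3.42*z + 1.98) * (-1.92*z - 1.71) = -8.2944*z^5 - 8.0784*z^4 + 9.5988*z^3 + 2.5308*z^2 - 9.6498*z - 3.3858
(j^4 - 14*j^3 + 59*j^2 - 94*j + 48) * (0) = 0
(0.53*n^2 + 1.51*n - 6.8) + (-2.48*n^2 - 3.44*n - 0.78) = -1.95*n^2 - 1.93*n - 7.58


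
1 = 1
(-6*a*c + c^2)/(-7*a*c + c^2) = (6*a - c)/(7*a - c)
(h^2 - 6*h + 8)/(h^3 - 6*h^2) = (h^2 - 6*h + 8)/(h^2*(h - 6))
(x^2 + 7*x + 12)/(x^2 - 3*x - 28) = (x + 3)/(x - 7)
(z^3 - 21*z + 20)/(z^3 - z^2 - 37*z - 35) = (z^2 - 5*z + 4)/(z^2 - 6*z - 7)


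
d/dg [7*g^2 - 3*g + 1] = 14*g - 3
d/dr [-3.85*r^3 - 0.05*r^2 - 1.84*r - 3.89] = -11.55*r^2 - 0.1*r - 1.84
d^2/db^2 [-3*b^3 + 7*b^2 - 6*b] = 14 - 18*b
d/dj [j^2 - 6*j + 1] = 2*j - 6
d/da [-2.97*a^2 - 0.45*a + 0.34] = -5.94*a - 0.45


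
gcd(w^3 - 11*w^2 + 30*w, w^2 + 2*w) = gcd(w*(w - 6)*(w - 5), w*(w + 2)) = w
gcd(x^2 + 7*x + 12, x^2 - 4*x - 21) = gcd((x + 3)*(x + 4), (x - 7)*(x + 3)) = x + 3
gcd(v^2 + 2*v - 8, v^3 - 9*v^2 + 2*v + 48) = 1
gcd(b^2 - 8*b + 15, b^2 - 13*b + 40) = b - 5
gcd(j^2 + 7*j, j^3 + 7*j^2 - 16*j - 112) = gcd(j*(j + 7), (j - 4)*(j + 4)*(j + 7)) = j + 7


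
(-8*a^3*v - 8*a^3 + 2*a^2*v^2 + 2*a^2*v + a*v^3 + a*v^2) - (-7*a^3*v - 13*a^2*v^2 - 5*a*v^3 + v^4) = -a^3*v - 8*a^3 + 15*a^2*v^2 + 2*a^2*v + 6*a*v^3 + a*v^2 - v^4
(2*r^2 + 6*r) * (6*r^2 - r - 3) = 12*r^4 + 34*r^3 - 12*r^2 - 18*r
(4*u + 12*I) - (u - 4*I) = 3*u + 16*I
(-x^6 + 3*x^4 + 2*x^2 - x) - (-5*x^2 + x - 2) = -x^6 + 3*x^4 + 7*x^2 - 2*x + 2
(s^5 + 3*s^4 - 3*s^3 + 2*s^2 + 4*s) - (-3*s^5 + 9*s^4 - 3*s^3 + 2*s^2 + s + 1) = 4*s^5 - 6*s^4 + 3*s - 1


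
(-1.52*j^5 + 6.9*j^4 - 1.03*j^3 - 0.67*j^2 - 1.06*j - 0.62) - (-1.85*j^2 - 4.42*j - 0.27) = -1.52*j^5 + 6.9*j^4 - 1.03*j^3 + 1.18*j^2 + 3.36*j - 0.35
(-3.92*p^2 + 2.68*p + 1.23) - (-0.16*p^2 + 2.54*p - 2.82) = -3.76*p^2 + 0.14*p + 4.05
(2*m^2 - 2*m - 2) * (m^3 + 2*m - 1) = 2*m^5 - 2*m^4 + 2*m^3 - 6*m^2 - 2*m + 2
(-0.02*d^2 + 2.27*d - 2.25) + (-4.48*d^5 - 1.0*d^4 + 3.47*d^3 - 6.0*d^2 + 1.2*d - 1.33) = -4.48*d^5 - 1.0*d^4 + 3.47*d^3 - 6.02*d^2 + 3.47*d - 3.58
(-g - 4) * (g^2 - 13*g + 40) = -g^3 + 9*g^2 + 12*g - 160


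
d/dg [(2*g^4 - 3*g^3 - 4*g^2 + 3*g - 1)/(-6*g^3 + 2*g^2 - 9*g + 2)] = (-12*g^6 + 8*g^5 - 84*g^4 + 106*g^3 - 6*g^2 - 12*g - 3)/(36*g^6 - 24*g^5 + 112*g^4 - 60*g^3 + 89*g^2 - 36*g + 4)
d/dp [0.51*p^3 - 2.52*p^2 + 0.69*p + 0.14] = 1.53*p^2 - 5.04*p + 0.69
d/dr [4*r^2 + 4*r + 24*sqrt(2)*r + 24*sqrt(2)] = 8*r + 4 + 24*sqrt(2)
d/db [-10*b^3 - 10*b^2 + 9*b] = -30*b^2 - 20*b + 9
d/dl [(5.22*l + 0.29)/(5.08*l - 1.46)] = (13.277824 - 46.199552*l)/(5.08*l - 1.46)^3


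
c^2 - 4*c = c*(c - 4)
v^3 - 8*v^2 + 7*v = v*(v - 7)*(v - 1)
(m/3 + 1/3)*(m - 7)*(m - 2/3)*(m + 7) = m^4/3 + m^3/9 - 149*m^2/9 - 49*m/9 + 98/9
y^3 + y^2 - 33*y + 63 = (y - 3)^2*(y + 7)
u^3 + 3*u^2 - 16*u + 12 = (u - 2)*(u - 1)*(u + 6)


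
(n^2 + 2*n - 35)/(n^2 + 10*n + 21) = (n - 5)/(n + 3)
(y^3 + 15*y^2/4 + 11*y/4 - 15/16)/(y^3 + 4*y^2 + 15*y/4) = (y - 1/4)/y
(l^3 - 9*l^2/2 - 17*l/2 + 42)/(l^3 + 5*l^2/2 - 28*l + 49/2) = (l^2 - l - 12)/(l^2 + 6*l - 7)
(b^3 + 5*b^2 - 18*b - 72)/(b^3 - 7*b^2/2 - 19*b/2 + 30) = 2*(b + 6)/(2*b - 5)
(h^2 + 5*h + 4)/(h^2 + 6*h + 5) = (h + 4)/(h + 5)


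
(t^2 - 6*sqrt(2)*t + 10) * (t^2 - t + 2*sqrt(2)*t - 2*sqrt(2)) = t^4 - 4*sqrt(2)*t^3 - t^3 - 14*t^2 + 4*sqrt(2)*t^2 + 14*t + 20*sqrt(2)*t - 20*sqrt(2)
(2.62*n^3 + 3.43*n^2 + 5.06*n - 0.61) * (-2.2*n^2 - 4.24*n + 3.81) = -5.764*n^5 - 18.6548*n^4 - 15.693*n^3 - 7.0441*n^2 + 21.865*n - 2.3241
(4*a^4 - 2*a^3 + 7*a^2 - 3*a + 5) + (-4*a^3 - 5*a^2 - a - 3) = 4*a^4 - 6*a^3 + 2*a^2 - 4*a + 2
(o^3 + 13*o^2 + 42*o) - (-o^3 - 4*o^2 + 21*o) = 2*o^3 + 17*o^2 + 21*o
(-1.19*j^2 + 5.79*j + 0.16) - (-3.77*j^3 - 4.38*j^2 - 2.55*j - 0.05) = 3.77*j^3 + 3.19*j^2 + 8.34*j + 0.21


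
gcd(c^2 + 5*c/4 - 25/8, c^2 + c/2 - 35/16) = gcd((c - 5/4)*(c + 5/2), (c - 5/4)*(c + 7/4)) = c - 5/4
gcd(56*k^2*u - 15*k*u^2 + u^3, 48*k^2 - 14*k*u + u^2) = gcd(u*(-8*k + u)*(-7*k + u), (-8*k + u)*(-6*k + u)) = -8*k + u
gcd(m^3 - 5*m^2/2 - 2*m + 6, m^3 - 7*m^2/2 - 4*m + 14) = m - 2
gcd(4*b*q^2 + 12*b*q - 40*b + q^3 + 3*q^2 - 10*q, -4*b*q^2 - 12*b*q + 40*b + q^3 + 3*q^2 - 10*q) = q^2 + 3*q - 10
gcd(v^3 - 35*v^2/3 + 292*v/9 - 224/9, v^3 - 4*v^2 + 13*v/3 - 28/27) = v^2 - 11*v/3 + 28/9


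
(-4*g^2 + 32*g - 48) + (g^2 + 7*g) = -3*g^2 + 39*g - 48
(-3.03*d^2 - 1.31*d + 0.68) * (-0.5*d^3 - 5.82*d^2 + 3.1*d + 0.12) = 1.515*d^5 + 18.2896*d^4 - 2.1088*d^3 - 8.3822*d^2 + 1.9508*d + 0.0816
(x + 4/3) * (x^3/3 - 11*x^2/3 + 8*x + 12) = x^4/3 - 29*x^3/9 + 28*x^2/9 + 68*x/3 + 16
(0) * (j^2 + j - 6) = 0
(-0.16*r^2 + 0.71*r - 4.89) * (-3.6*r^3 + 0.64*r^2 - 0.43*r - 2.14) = 0.576*r^5 - 2.6584*r^4 + 18.1272*r^3 - 3.0925*r^2 + 0.5833*r + 10.4646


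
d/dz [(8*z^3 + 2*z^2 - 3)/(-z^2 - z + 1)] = (-8*z^4 - 16*z^3 + 22*z^2 - 2*z - 3)/(z^4 + 2*z^3 - z^2 - 2*z + 1)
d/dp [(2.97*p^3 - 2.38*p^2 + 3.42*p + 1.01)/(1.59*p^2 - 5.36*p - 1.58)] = (4.7223*p^4 - 31.8384*p^3 - 6.7588*p^2 + 4.309*p + 0.0100000000000007)/(2.5281*p^4 - 17.0448*p^3 + 23.7052*p^2 + 16.9376*p + 2.4964)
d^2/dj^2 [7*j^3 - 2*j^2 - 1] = 42*j - 4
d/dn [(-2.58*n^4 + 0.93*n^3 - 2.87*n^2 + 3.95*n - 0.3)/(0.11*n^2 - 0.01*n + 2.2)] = (-0.5676*n^5 + 0.1797*n^4 - 22.7226*n^3 + 5.7322*n^2 - 12.562*n + 8.687)/(0.0121*n^4 - 0.0022*n^3 + 0.4841*n^2 - 0.044*n + 4.84)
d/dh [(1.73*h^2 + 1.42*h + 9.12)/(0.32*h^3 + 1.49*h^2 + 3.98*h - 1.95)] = (-0.5536*h^4 - 0.9088*h^3 - 3.9856*h^2 - 33.9246*h - 39.0666)/(0.1024*h^6 + 0.9536*h^5 + 4.7673*h^4 + 10.6124*h^3 + 10.0294*h^2 - 15.522*h + 3.8025)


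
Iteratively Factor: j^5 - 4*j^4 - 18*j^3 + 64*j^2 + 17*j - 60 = (j - 1)*(j^4 - 3*j^3 - 21*j^2 + 43*j + 60) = (j - 3)*(j - 1)*(j^3 - 21*j - 20) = (j - 5)*(j - 3)*(j - 1)*(j^2 + 5*j + 4) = (j - 5)*(j - 3)*(j - 1)*(j + 1)*(j + 4)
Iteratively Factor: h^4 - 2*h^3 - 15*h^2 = (h + 3)*(h^3 - 5*h^2) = h*(h + 3)*(h^2 - 5*h) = h^2*(h + 3)*(h - 5)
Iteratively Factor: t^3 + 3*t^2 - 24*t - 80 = (t - 5)*(t^2 + 8*t + 16) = (t - 5)*(t + 4)*(t + 4)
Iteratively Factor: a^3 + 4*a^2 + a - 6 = (a + 3)*(a^2 + a - 2) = (a - 1)*(a + 3)*(a + 2)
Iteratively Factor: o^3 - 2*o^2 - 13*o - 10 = (o - 5)*(o^2 + 3*o + 2) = (o - 5)*(o + 2)*(o + 1)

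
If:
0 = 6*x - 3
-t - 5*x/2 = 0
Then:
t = -5/4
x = 1/2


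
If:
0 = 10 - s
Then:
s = 10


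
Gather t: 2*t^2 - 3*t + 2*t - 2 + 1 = 2*t^2 - t - 1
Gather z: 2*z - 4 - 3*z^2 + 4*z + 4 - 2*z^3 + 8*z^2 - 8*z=-2*z^3 + 5*z^2 - 2*z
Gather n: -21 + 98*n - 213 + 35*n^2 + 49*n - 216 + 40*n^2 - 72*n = 75*n^2 + 75*n - 450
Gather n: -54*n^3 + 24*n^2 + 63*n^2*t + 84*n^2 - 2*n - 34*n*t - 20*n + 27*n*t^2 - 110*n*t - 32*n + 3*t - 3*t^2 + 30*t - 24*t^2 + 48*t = -54*n^3 + n^2*(63*t + 108) + n*(27*t^2 - 144*t - 54) - 27*t^2 + 81*t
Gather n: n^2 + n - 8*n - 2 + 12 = n^2 - 7*n + 10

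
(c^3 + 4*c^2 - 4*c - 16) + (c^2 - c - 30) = c^3 + 5*c^2 - 5*c - 46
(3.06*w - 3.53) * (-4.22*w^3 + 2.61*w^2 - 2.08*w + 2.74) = -12.9132*w^4 + 22.8832*w^3 - 15.5781*w^2 + 15.7268*w - 9.6722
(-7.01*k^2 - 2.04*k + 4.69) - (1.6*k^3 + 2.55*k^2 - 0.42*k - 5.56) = -1.6*k^3 - 9.56*k^2 - 1.62*k + 10.25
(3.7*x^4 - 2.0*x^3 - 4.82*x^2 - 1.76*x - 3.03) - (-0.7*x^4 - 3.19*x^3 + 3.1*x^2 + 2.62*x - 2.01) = 4.4*x^4 + 1.19*x^3 - 7.92*x^2 - 4.38*x - 1.02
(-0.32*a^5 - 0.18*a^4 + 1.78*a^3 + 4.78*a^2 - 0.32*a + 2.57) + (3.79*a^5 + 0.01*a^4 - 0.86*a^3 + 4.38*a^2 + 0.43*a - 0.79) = 3.47*a^5 - 0.17*a^4 + 0.92*a^3 + 9.16*a^2 + 0.11*a + 1.78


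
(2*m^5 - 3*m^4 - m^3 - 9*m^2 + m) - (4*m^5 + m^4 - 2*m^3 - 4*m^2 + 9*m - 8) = -2*m^5 - 4*m^4 + m^3 - 5*m^2 - 8*m + 8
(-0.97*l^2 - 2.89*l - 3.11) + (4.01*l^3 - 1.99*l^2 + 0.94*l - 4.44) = 4.01*l^3 - 2.96*l^2 - 1.95*l - 7.55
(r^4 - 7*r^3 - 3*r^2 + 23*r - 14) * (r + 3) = r^5 - 4*r^4 - 24*r^3 + 14*r^2 + 55*r - 42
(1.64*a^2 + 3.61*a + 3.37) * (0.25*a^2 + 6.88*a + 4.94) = 0.41*a^4 + 12.1857*a^3 + 33.7809*a^2 + 41.019*a + 16.6478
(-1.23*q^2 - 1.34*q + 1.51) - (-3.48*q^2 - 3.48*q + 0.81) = 2.25*q^2 + 2.14*q + 0.7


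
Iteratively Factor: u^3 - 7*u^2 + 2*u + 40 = (u + 2)*(u^2 - 9*u + 20) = (u - 5)*(u + 2)*(u - 4)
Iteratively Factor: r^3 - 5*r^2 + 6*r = (r - 2)*(r^2 - 3*r) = r*(r - 2)*(r - 3)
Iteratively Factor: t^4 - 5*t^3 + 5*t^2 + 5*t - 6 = (t - 3)*(t^3 - 2*t^2 - t + 2) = (t - 3)*(t - 2)*(t^2 - 1) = (t - 3)*(t - 2)*(t - 1)*(t + 1)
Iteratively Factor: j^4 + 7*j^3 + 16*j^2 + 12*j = (j + 3)*(j^3 + 4*j^2 + 4*j) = (j + 2)*(j + 3)*(j^2 + 2*j) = (j + 2)^2*(j + 3)*(j)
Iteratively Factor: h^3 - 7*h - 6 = (h - 3)*(h^2 + 3*h + 2) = (h - 3)*(h + 2)*(h + 1)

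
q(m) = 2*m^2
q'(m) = 4*m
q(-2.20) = 9.68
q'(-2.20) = -8.80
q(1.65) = 5.44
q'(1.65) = 6.60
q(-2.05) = 8.40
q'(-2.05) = -8.20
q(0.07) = 0.01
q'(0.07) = 0.28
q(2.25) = 10.12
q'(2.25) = 9.00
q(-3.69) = 27.23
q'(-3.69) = -14.76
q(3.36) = 22.58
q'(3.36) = 13.44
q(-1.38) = 3.81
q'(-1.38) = -5.52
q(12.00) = 288.00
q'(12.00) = 48.00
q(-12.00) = 288.00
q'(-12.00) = -48.00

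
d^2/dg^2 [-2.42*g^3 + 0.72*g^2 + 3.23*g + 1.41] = 1.44 - 14.52*g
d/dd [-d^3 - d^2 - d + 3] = -3*d^2 - 2*d - 1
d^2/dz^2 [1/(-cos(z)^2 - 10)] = 2*(2*sin(z)^4 + 19*sin(z)^2 - 11)/(cos(z)^2 + 10)^3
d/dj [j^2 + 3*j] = 2*j + 3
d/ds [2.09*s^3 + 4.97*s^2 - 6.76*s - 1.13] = 6.27*s^2 + 9.94*s - 6.76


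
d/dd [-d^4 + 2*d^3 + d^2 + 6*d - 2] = -4*d^3 + 6*d^2 + 2*d + 6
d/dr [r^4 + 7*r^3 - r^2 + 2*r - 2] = 4*r^3 + 21*r^2 - 2*r + 2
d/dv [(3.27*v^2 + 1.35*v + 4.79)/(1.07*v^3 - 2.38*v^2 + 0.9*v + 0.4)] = (-3.4989*v^4 - 2.889*v^3 - 9.2199*v^2 + 25.4164*v - 3.771)/(1.1449*v^6 - 5.0932*v^5 + 7.5904*v^4 - 3.428*v^3 - 1.094*v^2 + 0.72*v + 0.16)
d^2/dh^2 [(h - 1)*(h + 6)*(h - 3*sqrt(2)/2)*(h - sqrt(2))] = 12*h^2 - 15*sqrt(2)*h + 30*h - 25*sqrt(2) - 6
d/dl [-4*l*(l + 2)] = -8*l - 8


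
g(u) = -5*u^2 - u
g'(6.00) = -61.00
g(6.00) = -186.00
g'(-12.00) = 119.00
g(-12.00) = -708.00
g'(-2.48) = 23.80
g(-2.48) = -28.27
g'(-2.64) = 25.40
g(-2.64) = -32.21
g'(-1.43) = 13.30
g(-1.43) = -8.79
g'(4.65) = -47.50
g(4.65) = -112.76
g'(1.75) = -18.50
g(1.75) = -17.06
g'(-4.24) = 41.40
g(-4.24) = -85.65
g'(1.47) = -15.70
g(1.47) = -12.27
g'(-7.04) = 69.40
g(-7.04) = -240.77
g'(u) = -10*u - 1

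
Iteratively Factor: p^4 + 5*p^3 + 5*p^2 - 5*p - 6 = (p - 1)*(p^3 + 6*p^2 + 11*p + 6) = (p - 1)*(p + 3)*(p^2 + 3*p + 2) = (p - 1)*(p + 2)*(p + 3)*(p + 1)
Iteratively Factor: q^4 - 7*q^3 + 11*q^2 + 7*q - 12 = (q - 3)*(q^3 - 4*q^2 - q + 4) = (q - 3)*(q + 1)*(q^2 - 5*q + 4) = (q - 3)*(q - 1)*(q + 1)*(q - 4)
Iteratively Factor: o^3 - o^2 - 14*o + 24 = (o - 2)*(o^2 + o - 12) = (o - 3)*(o - 2)*(o + 4)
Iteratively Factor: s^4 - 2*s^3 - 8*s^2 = (s)*(s^3 - 2*s^2 - 8*s) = s*(s + 2)*(s^2 - 4*s) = s*(s - 4)*(s + 2)*(s)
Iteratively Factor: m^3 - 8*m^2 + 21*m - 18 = (m - 2)*(m^2 - 6*m + 9) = (m - 3)*(m - 2)*(m - 3)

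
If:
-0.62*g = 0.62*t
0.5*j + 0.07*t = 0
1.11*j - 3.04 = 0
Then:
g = 19.56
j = 2.74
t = -19.56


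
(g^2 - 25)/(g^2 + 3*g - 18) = (g^2 - 25)/(g^2 + 3*g - 18)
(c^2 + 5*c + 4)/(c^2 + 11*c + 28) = (c + 1)/(c + 7)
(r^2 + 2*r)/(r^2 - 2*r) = (r + 2)/(r - 2)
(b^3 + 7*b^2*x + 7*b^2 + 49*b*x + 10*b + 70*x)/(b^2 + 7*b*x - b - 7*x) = (b^2 + 7*b + 10)/(b - 1)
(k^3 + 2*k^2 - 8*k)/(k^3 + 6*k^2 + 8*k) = (k - 2)/(k + 2)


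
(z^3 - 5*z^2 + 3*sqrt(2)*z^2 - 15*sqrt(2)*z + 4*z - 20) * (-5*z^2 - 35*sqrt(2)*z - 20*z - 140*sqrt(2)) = -5*z^5 - 50*sqrt(2)*z^4 + 5*z^4 - 130*z^3 + 50*sqrt(2)*z^3 + 230*z^2 + 860*sqrt(2)*z^2 + 140*sqrt(2)*z + 4600*z + 2800*sqrt(2)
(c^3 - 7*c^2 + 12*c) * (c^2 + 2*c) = c^5 - 5*c^4 - 2*c^3 + 24*c^2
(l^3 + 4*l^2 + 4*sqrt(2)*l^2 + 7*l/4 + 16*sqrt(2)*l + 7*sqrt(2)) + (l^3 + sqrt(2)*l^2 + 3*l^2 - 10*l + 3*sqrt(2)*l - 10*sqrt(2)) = 2*l^3 + 7*l^2 + 5*sqrt(2)*l^2 - 33*l/4 + 19*sqrt(2)*l - 3*sqrt(2)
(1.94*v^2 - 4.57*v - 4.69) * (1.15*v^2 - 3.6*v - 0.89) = 2.231*v^4 - 12.2395*v^3 + 9.3319*v^2 + 20.9513*v + 4.1741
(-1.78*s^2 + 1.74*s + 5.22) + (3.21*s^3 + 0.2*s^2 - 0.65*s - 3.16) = 3.21*s^3 - 1.58*s^2 + 1.09*s + 2.06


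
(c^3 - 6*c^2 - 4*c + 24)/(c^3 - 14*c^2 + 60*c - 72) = (c + 2)/(c - 6)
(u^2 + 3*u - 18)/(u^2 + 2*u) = (u^2 + 3*u - 18)/(u*(u + 2))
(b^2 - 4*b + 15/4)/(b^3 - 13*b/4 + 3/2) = (2*b - 5)/(2*b^2 + 3*b - 2)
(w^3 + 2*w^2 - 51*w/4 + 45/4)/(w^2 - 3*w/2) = w + 7/2 - 15/(2*w)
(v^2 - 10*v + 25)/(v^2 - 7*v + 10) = (v - 5)/(v - 2)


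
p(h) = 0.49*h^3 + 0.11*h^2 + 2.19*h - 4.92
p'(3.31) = 19.02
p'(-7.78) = 89.46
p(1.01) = -2.09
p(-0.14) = -5.23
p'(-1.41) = 4.80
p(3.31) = 21.30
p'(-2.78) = 12.94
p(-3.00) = -23.73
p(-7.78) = -246.05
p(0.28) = -4.29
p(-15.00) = -1666.77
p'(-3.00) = 14.76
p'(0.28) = 2.37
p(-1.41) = -9.16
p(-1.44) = -9.31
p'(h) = 1.47*h^2 + 0.22*h + 2.19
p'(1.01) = 3.91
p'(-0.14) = 2.19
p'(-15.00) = 329.64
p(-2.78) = -20.69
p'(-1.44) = 4.92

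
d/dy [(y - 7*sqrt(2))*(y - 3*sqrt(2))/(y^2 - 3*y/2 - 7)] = 2*(-3*y^2 + 20*sqrt(2)*y^2 - 196*y + 126 + 140*sqrt(2))/(4*y^4 - 12*y^3 - 47*y^2 + 84*y + 196)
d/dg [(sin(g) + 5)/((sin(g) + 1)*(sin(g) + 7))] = (-10*sin(g) + cos(g)^2 - 34)*cos(g)/((sin(g) + 1)^2*(sin(g) + 7)^2)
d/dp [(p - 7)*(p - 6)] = 2*p - 13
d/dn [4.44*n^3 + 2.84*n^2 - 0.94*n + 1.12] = 13.32*n^2 + 5.68*n - 0.94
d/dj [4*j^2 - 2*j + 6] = 8*j - 2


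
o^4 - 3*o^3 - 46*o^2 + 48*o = o*(o - 8)*(o - 1)*(o + 6)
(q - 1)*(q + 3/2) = q^2 + q/2 - 3/2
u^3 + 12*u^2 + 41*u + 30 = (u + 1)*(u + 5)*(u + 6)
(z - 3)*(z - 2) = z^2 - 5*z + 6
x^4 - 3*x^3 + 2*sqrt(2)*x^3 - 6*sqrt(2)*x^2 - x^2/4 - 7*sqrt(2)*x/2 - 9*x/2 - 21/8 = (x - 7/2)*(x + 3*sqrt(2)/2)*(sqrt(2)*x/2 + 1/2)*(sqrt(2)*x + sqrt(2)/2)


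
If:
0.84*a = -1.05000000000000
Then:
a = -1.25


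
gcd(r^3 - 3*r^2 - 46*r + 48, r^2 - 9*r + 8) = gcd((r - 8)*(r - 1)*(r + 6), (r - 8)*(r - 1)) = r^2 - 9*r + 8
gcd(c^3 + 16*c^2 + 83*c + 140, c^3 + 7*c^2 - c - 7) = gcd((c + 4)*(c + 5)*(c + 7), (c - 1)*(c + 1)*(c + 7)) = c + 7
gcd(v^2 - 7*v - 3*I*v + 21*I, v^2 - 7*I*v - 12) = v - 3*I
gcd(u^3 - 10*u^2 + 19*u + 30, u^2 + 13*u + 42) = 1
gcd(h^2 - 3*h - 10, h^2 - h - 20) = h - 5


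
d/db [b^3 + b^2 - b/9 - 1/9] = 3*b^2 + 2*b - 1/9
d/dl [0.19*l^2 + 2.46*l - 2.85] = 0.38*l + 2.46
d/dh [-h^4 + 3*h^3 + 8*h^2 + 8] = h*(-4*h^2 + 9*h + 16)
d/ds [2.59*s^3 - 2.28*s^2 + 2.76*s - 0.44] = 7.77*s^2 - 4.56*s + 2.76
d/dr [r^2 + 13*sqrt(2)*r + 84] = 2*r + 13*sqrt(2)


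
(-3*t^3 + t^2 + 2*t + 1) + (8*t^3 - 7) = 5*t^3 + t^2 + 2*t - 6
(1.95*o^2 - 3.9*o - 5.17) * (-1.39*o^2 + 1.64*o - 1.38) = -2.7105*o^4 + 8.619*o^3 - 1.9007*o^2 - 3.0968*o + 7.1346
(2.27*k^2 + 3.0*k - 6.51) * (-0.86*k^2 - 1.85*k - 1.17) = -1.9522*k^4 - 6.7795*k^3 - 2.6073*k^2 + 8.5335*k + 7.6167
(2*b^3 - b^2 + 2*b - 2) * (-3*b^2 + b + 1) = -6*b^5 + 5*b^4 - 5*b^3 + 7*b^2 - 2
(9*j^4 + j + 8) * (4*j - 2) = 36*j^5 - 18*j^4 + 4*j^2 + 30*j - 16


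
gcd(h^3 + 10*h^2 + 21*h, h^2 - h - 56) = h + 7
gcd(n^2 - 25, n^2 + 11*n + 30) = n + 5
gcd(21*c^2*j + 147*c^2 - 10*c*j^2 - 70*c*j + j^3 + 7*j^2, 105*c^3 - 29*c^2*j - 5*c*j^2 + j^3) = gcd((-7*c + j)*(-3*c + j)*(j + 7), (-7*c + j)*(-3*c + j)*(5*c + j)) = 21*c^2 - 10*c*j + j^2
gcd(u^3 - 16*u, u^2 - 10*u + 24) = u - 4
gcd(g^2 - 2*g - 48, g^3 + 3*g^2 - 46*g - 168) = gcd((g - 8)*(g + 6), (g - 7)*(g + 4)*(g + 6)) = g + 6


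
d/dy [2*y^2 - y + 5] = 4*y - 1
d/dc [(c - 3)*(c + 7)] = 2*c + 4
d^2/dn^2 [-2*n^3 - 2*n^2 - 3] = -12*n - 4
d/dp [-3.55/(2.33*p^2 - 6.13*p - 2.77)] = (16.543*p - 21.7615)/(-2.33*p^2 + 6.13*p + 2.77)^2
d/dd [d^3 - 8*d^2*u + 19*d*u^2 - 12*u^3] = 3*d^2 - 16*d*u + 19*u^2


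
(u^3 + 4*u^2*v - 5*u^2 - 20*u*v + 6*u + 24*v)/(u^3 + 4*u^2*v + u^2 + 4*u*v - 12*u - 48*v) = (u - 2)/(u + 4)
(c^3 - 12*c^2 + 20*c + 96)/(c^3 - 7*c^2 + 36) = (c - 8)/(c - 3)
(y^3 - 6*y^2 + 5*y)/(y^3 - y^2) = (y - 5)/y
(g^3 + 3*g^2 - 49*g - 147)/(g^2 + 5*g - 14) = (g^2 - 4*g - 21)/(g - 2)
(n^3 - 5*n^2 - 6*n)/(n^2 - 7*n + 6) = n*(n + 1)/(n - 1)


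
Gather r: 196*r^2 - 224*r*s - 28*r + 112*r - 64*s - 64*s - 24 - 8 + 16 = 196*r^2 + r*(84 - 224*s) - 128*s - 16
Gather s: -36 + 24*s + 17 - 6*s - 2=18*s - 21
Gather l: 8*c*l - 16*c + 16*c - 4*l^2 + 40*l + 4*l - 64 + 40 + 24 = -4*l^2 + l*(8*c + 44)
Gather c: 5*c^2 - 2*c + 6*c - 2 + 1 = 5*c^2 + 4*c - 1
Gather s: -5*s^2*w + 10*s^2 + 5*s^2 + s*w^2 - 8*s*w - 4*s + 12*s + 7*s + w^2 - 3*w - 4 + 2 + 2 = s^2*(15 - 5*w) + s*(w^2 - 8*w + 15) + w^2 - 3*w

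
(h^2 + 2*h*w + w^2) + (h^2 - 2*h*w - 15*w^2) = 2*h^2 - 14*w^2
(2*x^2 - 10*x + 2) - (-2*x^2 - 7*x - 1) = 4*x^2 - 3*x + 3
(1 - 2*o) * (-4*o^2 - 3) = 8*o^3 - 4*o^2 + 6*o - 3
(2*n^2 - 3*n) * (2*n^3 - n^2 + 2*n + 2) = 4*n^5 - 8*n^4 + 7*n^3 - 2*n^2 - 6*n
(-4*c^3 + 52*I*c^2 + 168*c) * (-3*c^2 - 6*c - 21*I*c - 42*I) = 12*c^5 + 24*c^4 - 72*I*c^4 + 588*c^3 - 144*I*c^3 + 1176*c^2 - 3528*I*c^2 - 7056*I*c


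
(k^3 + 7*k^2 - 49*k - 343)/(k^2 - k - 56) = (k^2 - 49)/(k - 8)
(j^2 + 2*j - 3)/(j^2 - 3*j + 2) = (j + 3)/(j - 2)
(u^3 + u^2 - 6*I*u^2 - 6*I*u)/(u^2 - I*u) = (u^2 + u - 6*I*u - 6*I)/(u - I)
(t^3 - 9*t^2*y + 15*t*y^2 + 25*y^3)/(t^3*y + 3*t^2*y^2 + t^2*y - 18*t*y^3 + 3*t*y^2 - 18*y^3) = (t^3 - 9*t^2*y + 15*t*y^2 + 25*y^3)/(y*(t^3 + 3*t^2*y + t^2 - 18*t*y^2 + 3*t*y - 18*y^2))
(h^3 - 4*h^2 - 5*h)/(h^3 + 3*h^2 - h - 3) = h*(h - 5)/(h^2 + 2*h - 3)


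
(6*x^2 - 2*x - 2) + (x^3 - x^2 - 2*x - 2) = x^3 + 5*x^2 - 4*x - 4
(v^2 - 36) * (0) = 0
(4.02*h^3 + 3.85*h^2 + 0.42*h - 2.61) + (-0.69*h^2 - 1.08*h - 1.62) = 4.02*h^3 + 3.16*h^2 - 0.66*h - 4.23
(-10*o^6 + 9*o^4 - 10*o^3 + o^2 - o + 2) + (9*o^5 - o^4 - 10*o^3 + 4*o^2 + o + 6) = -10*o^6 + 9*o^5 + 8*o^4 - 20*o^3 + 5*o^2 + 8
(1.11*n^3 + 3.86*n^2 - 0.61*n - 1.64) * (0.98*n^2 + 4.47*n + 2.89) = 1.0878*n^5 + 8.7445*n^4 + 19.8643*n^3 + 6.8215*n^2 - 9.0937*n - 4.7396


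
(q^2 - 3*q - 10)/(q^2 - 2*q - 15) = (q + 2)/(q + 3)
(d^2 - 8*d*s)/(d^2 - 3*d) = (d - 8*s)/(d - 3)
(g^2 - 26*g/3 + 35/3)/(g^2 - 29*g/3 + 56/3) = (3*g - 5)/(3*g - 8)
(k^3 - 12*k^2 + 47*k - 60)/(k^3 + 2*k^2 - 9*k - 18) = (k^2 - 9*k + 20)/(k^2 + 5*k + 6)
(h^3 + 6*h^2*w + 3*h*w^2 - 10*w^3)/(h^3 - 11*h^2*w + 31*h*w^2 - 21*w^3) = (h^2 + 7*h*w + 10*w^2)/(h^2 - 10*h*w + 21*w^2)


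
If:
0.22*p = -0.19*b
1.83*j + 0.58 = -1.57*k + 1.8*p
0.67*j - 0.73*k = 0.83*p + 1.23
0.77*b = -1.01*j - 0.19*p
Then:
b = 1.82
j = -1.09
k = -0.90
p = -1.57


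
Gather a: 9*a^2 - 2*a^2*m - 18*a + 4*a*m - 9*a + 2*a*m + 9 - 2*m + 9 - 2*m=a^2*(9 - 2*m) + a*(6*m - 27) - 4*m + 18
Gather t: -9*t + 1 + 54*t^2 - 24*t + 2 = 54*t^2 - 33*t + 3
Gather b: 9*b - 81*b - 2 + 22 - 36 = -72*b - 16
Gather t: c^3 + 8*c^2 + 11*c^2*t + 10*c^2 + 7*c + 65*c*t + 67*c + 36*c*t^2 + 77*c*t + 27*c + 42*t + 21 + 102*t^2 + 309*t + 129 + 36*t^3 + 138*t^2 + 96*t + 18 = c^3 + 18*c^2 + 101*c + 36*t^3 + t^2*(36*c + 240) + t*(11*c^2 + 142*c + 447) + 168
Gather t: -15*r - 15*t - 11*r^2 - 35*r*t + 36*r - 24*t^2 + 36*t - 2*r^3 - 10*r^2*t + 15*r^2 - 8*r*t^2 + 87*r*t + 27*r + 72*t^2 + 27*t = -2*r^3 + 4*r^2 + 48*r + t^2*(48 - 8*r) + t*(-10*r^2 + 52*r + 48)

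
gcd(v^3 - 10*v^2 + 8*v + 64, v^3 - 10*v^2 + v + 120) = v - 8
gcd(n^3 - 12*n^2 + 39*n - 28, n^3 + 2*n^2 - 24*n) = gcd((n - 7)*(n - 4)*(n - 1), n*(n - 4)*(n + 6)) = n - 4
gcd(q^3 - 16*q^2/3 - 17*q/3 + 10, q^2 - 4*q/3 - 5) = q + 5/3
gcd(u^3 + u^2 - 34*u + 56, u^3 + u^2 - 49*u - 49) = u + 7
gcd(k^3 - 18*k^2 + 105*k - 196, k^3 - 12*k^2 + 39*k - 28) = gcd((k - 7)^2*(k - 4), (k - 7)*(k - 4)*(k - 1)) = k^2 - 11*k + 28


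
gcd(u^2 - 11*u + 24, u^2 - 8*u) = u - 8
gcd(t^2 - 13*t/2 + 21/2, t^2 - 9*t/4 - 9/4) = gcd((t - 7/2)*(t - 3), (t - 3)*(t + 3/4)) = t - 3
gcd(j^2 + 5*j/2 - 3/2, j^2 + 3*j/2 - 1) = j - 1/2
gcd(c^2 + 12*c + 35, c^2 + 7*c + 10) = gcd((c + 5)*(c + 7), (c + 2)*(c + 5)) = c + 5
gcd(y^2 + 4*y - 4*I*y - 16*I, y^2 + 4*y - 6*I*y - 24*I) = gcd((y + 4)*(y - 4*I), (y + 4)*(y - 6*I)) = y + 4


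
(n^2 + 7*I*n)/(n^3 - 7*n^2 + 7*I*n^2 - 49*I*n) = 1/(n - 7)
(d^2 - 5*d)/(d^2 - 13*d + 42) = d*(d - 5)/(d^2 - 13*d + 42)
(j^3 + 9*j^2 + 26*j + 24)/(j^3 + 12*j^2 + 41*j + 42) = (j + 4)/(j + 7)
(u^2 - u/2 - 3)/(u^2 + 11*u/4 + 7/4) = 2*(2*u^2 - u - 6)/(4*u^2 + 11*u + 7)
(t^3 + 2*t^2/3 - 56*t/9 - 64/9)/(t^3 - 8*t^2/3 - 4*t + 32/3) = (t + 4/3)/(t - 2)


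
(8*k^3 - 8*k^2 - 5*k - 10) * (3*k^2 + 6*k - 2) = 24*k^5 + 24*k^4 - 79*k^3 - 44*k^2 - 50*k + 20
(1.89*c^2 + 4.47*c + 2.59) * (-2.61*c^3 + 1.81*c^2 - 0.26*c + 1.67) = -4.9329*c^5 - 8.2458*c^4 + 0.839400000000001*c^3 + 6.682*c^2 + 6.7915*c + 4.3253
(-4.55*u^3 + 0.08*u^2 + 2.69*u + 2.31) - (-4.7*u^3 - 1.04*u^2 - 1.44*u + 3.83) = 0.15*u^3 + 1.12*u^2 + 4.13*u - 1.52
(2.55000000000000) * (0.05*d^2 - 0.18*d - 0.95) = 0.1275*d^2 - 0.459*d - 2.4225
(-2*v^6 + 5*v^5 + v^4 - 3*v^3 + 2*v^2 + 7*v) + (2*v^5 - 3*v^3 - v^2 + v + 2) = -2*v^6 + 7*v^5 + v^4 - 6*v^3 + v^2 + 8*v + 2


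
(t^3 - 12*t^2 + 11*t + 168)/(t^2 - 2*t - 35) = (t^2 - 5*t - 24)/(t + 5)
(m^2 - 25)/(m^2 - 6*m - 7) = (25 - m^2)/(-m^2 + 6*m + 7)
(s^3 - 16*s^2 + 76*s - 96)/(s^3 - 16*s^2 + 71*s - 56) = (s^2 - 8*s + 12)/(s^2 - 8*s + 7)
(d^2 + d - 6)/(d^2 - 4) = (d + 3)/(d + 2)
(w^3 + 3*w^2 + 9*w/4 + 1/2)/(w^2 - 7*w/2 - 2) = (w^2 + 5*w/2 + 1)/(w - 4)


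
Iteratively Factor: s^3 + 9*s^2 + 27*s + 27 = (s + 3)*(s^2 + 6*s + 9) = (s + 3)^2*(s + 3)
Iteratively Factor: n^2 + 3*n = (n + 3)*(n)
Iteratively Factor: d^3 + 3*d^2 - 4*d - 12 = (d - 2)*(d^2 + 5*d + 6) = (d - 2)*(d + 2)*(d + 3)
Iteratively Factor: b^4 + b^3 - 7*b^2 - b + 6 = (b + 1)*(b^3 - 7*b + 6) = (b - 2)*(b + 1)*(b^2 + 2*b - 3) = (b - 2)*(b - 1)*(b + 1)*(b + 3)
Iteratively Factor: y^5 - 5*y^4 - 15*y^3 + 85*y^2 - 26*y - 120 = (y + 4)*(y^4 - 9*y^3 + 21*y^2 + y - 30) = (y - 5)*(y + 4)*(y^3 - 4*y^2 + y + 6) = (y - 5)*(y - 2)*(y + 4)*(y^2 - 2*y - 3) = (y - 5)*(y - 3)*(y - 2)*(y + 4)*(y + 1)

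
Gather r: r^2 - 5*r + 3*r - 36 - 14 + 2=r^2 - 2*r - 48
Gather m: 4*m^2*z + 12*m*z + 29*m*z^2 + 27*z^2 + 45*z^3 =4*m^2*z + m*(29*z^2 + 12*z) + 45*z^3 + 27*z^2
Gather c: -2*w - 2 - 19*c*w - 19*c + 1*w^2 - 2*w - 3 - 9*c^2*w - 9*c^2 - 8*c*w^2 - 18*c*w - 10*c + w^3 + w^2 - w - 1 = c^2*(-9*w - 9) + c*(-8*w^2 - 37*w - 29) + w^3 + 2*w^2 - 5*w - 6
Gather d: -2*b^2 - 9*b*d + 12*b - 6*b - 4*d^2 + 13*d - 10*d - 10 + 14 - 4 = -2*b^2 + 6*b - 4*d^2 + d*(3 - 9*b)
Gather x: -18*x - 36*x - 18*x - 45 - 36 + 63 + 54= 36 - 72*x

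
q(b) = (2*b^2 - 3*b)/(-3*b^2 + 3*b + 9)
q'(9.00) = 0.00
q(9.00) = -0.65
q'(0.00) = -0.33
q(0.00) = 0.00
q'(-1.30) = -87633.33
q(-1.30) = 242.67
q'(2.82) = 1.24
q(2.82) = -1.16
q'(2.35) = 153.22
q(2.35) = -7.72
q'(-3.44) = -0.14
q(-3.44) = -0.92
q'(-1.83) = -2.41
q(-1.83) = -1.86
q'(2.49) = 9.70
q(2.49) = -2.31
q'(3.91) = 0.11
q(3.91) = -0.75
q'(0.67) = -0.05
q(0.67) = -0.12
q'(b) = (4*b - 3)/(-3*b^2 + 3*b + 9) + (6*b - 3)*(2*b^2 - 3*b)/(-3*b^2 + 3*b + 9)^2 = (-b^2 + 12*b - 9)/(3*(b^4 - 2*b^3 - 5*b^2 + 6*b + 9))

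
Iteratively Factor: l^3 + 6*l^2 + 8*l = (l + 4)*(l^2 + 2*l) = (l + 2)*(l + 4)*(l)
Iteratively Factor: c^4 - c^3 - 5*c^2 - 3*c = (c + 1)*(c^3 - 2*c^2 - 3*c) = (c + 1)^2*(c^2 - 3*c) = (c - 3)*(c + 1)^2*(c)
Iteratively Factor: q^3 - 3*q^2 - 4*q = (q + 1)*(q^2 - 4*q) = (q - 4)*(q + 1)*(q)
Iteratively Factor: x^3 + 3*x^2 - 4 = (x + 2)*(x^2 + x - 2) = (x - 1)*(x + 2)*(x + 2)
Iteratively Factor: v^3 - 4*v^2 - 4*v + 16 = (v - 4)*(v^2 - 4) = (v - 4)*(v - 2)*(v + 2)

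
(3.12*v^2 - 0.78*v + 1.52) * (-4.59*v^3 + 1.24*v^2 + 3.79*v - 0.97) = -14.3208*v^5 + 7.449*v^4 + 3.8808*v^3 - 4.0978*v^2 + 6.5174*v - 1.4744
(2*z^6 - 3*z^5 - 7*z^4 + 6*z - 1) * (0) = 0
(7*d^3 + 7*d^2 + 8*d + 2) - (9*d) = 7*d^3 + 7*d^2 - d + 2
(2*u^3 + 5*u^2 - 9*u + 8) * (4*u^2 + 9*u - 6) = 8*u^5 + 38*u^4 - 3*u^3 - 79*u^2 + 126*u - 48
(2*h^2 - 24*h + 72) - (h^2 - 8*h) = h^2 - 16*h + 72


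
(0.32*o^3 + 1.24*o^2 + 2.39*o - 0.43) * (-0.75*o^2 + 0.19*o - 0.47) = -0.24*o^5 - 0.8692*o^4 - 1.7073*o^3 + 0.1938*o^2 - 1.205*o + 0.2021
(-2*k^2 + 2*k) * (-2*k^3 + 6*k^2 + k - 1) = 4*k^5 - 16*k^4 + 10*k^3 + 4*k^2 - 2*k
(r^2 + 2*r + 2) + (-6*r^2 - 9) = -5*r^2 + 2*r - 7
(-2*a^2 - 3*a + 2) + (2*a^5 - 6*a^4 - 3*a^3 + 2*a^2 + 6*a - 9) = 2*a^5 - 6*a^4 - 3*a^3 + 3*a - 7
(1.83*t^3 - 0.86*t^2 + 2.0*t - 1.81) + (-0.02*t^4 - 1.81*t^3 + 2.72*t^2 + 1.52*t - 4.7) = -0.02*t^4 + 0.02*t^3 + 1.86*t^2 + 3.52*t - 6.51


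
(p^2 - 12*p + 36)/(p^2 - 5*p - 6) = (p - 6)/(p + 1)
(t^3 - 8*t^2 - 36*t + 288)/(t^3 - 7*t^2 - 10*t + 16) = (t^2 - 36)/(t^2 + t - 2)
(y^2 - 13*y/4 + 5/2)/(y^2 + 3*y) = (4*y^2 - 13*y + 10)/(4*y*(y + 3))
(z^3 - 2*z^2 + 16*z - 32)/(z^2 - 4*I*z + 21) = (z^3 - 2*z^2 + 16*z - 32)/(z^2 - 4*I*z + 21)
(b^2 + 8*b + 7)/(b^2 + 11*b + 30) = (b^2 + 8*b + 7)/(b^2 + 11*b + 30)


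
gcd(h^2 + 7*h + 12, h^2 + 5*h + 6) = h + 3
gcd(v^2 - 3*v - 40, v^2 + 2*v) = 1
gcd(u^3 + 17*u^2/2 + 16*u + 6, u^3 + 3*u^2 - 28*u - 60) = u^2 + 8*u + 12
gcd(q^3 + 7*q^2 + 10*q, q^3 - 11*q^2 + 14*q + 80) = q + 2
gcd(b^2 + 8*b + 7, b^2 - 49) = b + 7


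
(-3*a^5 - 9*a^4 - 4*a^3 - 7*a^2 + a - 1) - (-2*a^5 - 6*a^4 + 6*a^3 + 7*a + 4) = -a^5 - 3*a^4 - 10*a^3 - 7*a^2 - 6*a - 5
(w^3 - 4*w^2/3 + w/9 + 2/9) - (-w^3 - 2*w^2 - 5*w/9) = 2*w^3 + 2*w^2/3 + 2*w/3 + 2/9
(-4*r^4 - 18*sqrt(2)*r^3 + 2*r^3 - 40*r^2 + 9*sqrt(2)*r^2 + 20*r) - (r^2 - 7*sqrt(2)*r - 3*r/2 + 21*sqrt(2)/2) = -4*r^4 - 18*sqrt(2)*r^3 + 2*r^3 - 41*r^2 + 9*sqrt(2)*r^2 + 7*sqrt(2)*r + 43*r/2 - 21*sqrt(2)/2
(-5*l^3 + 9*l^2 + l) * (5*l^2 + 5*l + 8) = -25*l^5 + 20*l^4 + 10*l^3 + 77*l^2 + 8*l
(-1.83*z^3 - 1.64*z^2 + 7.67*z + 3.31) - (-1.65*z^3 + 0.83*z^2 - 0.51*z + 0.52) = -0.18*z^3 - 2.47*z^2 + 8.18*z + 2.79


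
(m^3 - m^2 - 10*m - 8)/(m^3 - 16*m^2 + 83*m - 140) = (m^2 + 3*m + 2)/(m^2 - 12*m + 35)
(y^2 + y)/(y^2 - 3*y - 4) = y/(y - 4)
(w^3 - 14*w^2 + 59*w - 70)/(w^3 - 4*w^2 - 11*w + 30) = (w - 7)/(w + 3)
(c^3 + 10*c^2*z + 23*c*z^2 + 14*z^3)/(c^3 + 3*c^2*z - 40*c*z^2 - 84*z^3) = (-c - z)/(-c + 6*z)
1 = 1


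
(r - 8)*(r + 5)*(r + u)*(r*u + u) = r^4*u + r^3*u^2 - 2*r^3*u - 2*r^2*u^2 - 43*r^2*u - 43*r*u^2 - 40*r*u - 40*u^2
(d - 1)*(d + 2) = d^2 + d - 2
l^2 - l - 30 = (l - 6)*(l + 5)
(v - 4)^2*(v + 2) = v^3 - 6*v^2 + 32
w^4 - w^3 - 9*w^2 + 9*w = w*(w - 3)*(w - 1)*(w + 3)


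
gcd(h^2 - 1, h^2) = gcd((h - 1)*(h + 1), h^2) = 1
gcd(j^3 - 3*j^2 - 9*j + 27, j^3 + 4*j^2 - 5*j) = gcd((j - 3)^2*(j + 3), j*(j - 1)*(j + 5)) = 1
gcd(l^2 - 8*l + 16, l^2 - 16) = l - 4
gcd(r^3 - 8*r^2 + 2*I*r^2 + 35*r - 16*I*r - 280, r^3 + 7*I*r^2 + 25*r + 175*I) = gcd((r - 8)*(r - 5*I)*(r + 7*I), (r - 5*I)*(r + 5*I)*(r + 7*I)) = r^2 + 2*I*r + 35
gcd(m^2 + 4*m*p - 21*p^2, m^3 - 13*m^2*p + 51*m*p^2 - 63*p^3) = -m + 3*p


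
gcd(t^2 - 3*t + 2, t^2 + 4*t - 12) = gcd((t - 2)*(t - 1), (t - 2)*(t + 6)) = t - 2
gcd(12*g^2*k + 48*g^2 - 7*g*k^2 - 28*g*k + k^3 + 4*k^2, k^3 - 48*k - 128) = k + 4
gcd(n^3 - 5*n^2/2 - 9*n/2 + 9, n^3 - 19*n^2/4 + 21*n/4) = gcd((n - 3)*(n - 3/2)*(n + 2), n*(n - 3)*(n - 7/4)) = n - 3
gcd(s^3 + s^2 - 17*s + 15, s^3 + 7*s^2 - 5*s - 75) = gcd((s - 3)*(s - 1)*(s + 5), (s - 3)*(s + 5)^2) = s^2 + 2*s - 15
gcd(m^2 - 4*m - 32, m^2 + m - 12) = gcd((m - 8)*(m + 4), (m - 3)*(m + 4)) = m + 4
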